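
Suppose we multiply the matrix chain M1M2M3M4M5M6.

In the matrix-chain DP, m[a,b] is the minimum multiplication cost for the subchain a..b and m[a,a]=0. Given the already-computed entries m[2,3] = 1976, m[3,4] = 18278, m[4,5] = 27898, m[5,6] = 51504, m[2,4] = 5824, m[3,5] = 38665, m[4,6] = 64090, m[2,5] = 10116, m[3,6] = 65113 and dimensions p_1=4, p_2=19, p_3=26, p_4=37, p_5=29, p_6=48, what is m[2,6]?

m[2,6] = min over k∈[2,5] of m[2,k]+m[k+1,6]+p_{1}·p_k·p_{6}.
k=2: 0 + 65113 + 4·19·48 = 68761; k=3: 1976 + 64090 + 4·26·48 = 71058; k=4: 5824 + 51504 + 4·37·48 = 64432; k=5: 10116 + 0 + 4·29·48 = 15684.
Minimum: 15684 at k=5.

15684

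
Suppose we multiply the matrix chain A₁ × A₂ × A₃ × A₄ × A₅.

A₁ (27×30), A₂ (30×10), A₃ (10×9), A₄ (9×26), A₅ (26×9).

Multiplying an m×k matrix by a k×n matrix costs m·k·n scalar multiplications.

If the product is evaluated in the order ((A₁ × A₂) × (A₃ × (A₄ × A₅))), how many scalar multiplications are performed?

(A₁ × A₂): 27×30 by 30×10 → 27×10, cost 27·30·10 = 8100
(A₄ × A₅): 9×26 by 26×9 → 9×9, cost 9·26·9 = 2106
(A₃ × (A₄ × A₅)): 10×9 by 9×9 → 10×9, cost 10·9·9 = 810; cumulative 2916
((A₁ × A₂) × (A₃ × (A₄ × A₅))): 27×10 by 10×9 → 27×9, cost 27·10·9 = 2430; cumulative 13446
Total: 13446 scalar multiplications.

13446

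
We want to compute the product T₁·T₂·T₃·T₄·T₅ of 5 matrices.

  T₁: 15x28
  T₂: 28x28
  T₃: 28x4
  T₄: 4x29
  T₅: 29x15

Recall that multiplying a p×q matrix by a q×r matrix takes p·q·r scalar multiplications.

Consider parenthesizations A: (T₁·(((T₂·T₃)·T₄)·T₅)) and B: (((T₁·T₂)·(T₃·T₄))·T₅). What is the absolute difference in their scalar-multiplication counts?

8849

Order A = (T₁·(((T₂·T₃)·T₄)·T₅)): (T₂·T₃): 28×28 by 28×4 → 28×4, cost 28·28·4 = 3136; ((T₂·T₃)·T₄): 28×4 by 4×29 → 28×29, cost 28·4·29 = 3248; cumulative 6384; (((T₂·T₃)·T₄)·T₅): 28×29 by 29×15 → 28×15, cost 28·29·15 = 12180; cumulative 18564; (T₁·(((T₂·T₃)·T₄)·T₅)): 15×28 by 28×15 → 15×15, cost 15·28·15 = 6300; cumulative 24864. Total 24864.
Order B = (((T₁·T₂)·(T₃·T₄))·T₅): (T₁·T₂): 15×28 by 28×28 → 15×28, cost 15·28·28 = 11760; (T₃·T₄): 28×4 by 4×29 → 28×29, cost 28·4·29 = 3248; ((T₁·T₂)·(T₃·T₄)): 15×28 by 28×29 → 15×29, cost 15·28·29 = 12180; cumulative 27188; (((T₁·T₂)·(T₃·T₄))·T₅): 15×29 by 29×15 → 15×15, cost 15·29·15 = 6525; cumulative 33713. Total 33713.
Difference: |24864 − 33713| = 8849.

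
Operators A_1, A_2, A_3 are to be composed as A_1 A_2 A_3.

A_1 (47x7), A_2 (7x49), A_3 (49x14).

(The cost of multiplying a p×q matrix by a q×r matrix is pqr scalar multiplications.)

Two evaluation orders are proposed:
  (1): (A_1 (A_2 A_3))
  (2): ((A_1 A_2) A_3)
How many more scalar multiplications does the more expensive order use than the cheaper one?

38955

Order (1) = (A_1 (A_2 A_3)): (A_2 A_3): 7×49 by 49×14 → 7×14, cost 7·49·14 = 4802; (A_1 (A_2 A_3)): 47×7 by 7×14 → 47×14, cost 47·7·14 = 4606; cumulative 9408. Total 9408.
Order (2) = ((A_1 A_2) A_3): (A_1 A_2): 47×7 by 7×49 → 47×49, cost 47·7·49 = 16121; ((A_1 A_2) A_3): 47×49 by 49×14 → 47×14, cost 47·49·14 = 32242; cumulative 48363. Total 48363.
Difference: |9408 − 48363| = 38955.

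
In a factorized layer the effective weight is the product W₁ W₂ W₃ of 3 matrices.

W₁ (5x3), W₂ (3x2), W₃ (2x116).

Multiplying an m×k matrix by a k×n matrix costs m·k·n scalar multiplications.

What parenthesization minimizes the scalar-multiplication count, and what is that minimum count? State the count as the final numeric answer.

(W₁ (W₂ W₃)): cost 2436.
((W₁ W₂) W₃): cost 1190.
Optimal: ((W₁ W₂) W₃) with cost 1190.

1190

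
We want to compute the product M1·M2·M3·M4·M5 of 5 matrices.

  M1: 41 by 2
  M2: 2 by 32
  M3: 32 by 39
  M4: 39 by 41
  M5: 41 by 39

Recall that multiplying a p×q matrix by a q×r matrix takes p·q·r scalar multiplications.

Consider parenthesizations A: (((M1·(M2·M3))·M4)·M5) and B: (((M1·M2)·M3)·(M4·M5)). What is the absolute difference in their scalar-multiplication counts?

41702

Order A = (((M1·(M2·M3))·M4)·M5): (M2·M3): 2×32 by 32×39 → 2×39, cost 2·32·39 = 2496; (M1·(M2·M3)): 41×2 by 2×39 → 41×39, cost 41·2·39 = 3198; cumulative 5694; ((M1·(M2·M3))·M4): 41×39 by 39×41 → 41×41, cost 41·39·41 = 65559; cumulative 71253; (((M1·(M2·M3))·M4)·M5): 41×41 by 41×39 → 41×39, cost 41·41·39 = 65559; cumulative 136812. Total 136812.
Order B = (((M1·M2)·M3)·(M4·M5)): (M1·M2): 41×2 by 2×32 → 41×32, cost 41·2·32 = 2624; ((M1·M2)·M3): 41×32 by 32×39 → 41×39, cost 41·32·39 = 51168; cumulative 53792; (M4·M5): 39×41 by 41×39 → 39×39, cost 39·41·39 = 62361; (((M1·M2)·M3)·(M4·M5)): 41×39 by 39×39 → 41×39, cost 41·39·39 = 62361; cumulative 178514. Total 178514.
Difference: |136812 − 178514| = 41702.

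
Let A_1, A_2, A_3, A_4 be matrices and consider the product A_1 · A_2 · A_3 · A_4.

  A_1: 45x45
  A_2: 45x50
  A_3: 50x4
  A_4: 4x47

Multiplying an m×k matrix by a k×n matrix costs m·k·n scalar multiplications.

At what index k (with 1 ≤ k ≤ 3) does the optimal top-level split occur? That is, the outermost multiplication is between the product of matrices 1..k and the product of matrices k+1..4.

3

Adjacent pairs: A_1A_2 = 45·45·50 = 101250; A_2A_3 = 45·50·4 = 9000; A_3A_4 = 50·4·47 = 9400.
Length 3: A_1..A_3: k=1: 0+9000+45·45·4=17100; k=2: 101250+0+45·50·4=110250 → min 17100 | A_2..A_4: k=2: 0+9400+45·50·47=115150; k=3: 9000+0+45·4·47=17460 → min 17460.
Top-level splits: k=1: (A_1..A_1)·(A_2..A_4) → 0+17460+45·45·47 = 112635; k=2: (A_1..A_2)·(A_3..A_4) → 101250+9400+45·50·47 = 216400; k=3: (A_1..A_3)·(A_4..A_4) → 17100+0+45·4·47 = 25560.
Best split is after A_3, i.e. k = 3.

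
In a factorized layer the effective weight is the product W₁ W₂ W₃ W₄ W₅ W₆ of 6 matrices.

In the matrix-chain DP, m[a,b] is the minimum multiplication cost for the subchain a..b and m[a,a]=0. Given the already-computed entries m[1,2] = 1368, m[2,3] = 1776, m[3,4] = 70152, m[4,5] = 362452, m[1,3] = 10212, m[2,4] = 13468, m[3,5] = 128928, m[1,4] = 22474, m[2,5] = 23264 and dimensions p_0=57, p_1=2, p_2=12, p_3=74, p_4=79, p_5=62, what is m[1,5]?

30332

m[1,5] = min over k∈[1,4] of m[1,k]+m[k+1,5]+p_{0}·p_k·p_{5}.
k=1: 0 + 23264 + 57·2·62 = 30332; k=2: 1368 + 128928 + 57·12·62 = 172704; k=3: 10212 + 362452 + 57·74·62 = 634180; k=4: 22474 + 0 + 57·79·62 = 301660.
Minimum: 30332 at k=1.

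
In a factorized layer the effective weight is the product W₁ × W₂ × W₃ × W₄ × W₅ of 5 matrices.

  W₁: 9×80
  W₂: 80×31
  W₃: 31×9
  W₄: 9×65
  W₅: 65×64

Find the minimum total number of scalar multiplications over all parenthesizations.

67455

Adjacent pairs: W₁W₂ = 9·80·31 = 22320; W₂W₃ = 80·31·9 = 22320; W₃W₄ = 31·9·65 = 18135; W₄W₅ = 9·65·64 = 37440.
Length 3: W₁..W₃: k=1: 0+22320+9·80·9=28800; k=2: 22320+0+9·31·9=24831 → min 24831 | W₂..W₄: k=2: 0+18135+80·31·65=179335; k=3: 22320+0+80·9·65=69120 → min 69120 | W₃..W₅: k=3: 0+37440+31·9·64=55296; k=4: 18135+0+31·65·64=147095 → min 55296.
Length 4: W₁..W₄: k=1: 0+69120+9·80·65=115920; k=2: 22320+18135+9·31·65=58590; k=3: 24831+0+9·9·65=30096 → min 30096 | W₂..W₅: k=2: 0+55296+80·31·64=214016; k=3: 22320+37440+80·9·64=105840; k=4: 69120+0+80·65·64=401920 → min 105840.
Length 5: W₁..W₅: k=1: 0+105840+9·80·64=151920; k=2: 22320+55296+9·31·64=95472; k=3: 24831+37440+9·9·64=67455; k=4: 30096+0+9·65·64=67536 → min 67455.
Optimal order: (((W₁ × W₂) × W₃) × (W₄ × W₅)) with cost 67455.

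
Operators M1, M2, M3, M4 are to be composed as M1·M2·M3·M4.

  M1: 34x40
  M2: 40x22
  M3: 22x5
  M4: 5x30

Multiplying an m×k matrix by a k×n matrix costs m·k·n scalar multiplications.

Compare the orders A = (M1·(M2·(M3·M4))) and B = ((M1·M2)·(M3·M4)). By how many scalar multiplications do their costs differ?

14840

Order A = (M1·(M2·(M3·M4))): (M3·M4): 22×5 by 5×30 → 22×30, cost 22·5·30 = 3300; (M2·(M3·M4)): 40×22 by 22×30 → 40×30, cost 40·22·30 = 26400; cumulative 29700; (M1·(M2·(M3·M4))): 34×40 by 40×30 → 34×30, cost 34·40·30 = 40800; cumulative 70500. Total 70500.
Order B = ((M1·M2)·(M3·M4)): (M1·M2): 34×40 by 40×22 → 34×22, cost 34·40·22 = 29920; (M3·M4): 22×5 by 5×30 → 22×30, cost 22·5·30 = 3300; ((M1·M2)·(M3·M4)): 34×22 by 22×30 → 34×30, cost 34·22·30 = 22440; cumulative 55660. Total 55660.
Difference: |70500 − 55660| = 14840.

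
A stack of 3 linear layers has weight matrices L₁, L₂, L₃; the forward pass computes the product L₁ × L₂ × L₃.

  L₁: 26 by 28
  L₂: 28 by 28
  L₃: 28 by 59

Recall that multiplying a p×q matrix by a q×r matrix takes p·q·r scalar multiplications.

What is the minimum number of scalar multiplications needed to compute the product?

63336

Order (L₁ × (L₂ × L₃)): (L₂ × L₃): 28×28 by 28×59 → 28×59, cost 28·28·59 = 46256; (L₁ × (L₂ × L₃)): 26×28 by 28×59 → 26×59, cost 26·28·59 = 42952; cumulative 89208. Total 89208.
Order ((L₁ × L₂) × L₃): (L₁ × L₂): 26×28 by 28×28 → 26×28, cost 26·28·28 = 20384; ((L₁ × L₂) × L₃): 26×28 by 28×59 → 26×59, cost 26·28·59 = 42952; cumulative 63336. Total 63336.
Minimum: 63336.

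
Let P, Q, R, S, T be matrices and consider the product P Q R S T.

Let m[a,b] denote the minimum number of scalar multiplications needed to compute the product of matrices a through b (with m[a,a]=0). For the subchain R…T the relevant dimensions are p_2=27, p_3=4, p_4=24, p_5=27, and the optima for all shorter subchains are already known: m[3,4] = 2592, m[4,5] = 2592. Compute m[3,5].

5508

m[3,5] = min over k∈[3,4] of m[3,k]+m[k+1,5]+p_{2}·p_k·p_{5}.
k=3: 0 + 2592 + 27·4·27 = 5508; k=4: 2592 + 0 + 27·24·27 = 20088.
Minimum: 5508 at k=3.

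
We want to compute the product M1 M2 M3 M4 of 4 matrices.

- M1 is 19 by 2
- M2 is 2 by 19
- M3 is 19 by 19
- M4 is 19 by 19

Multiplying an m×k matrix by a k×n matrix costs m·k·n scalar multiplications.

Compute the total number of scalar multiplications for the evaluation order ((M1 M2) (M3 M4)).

(M1 M2): 19×2 by 2×19 → 19×19, cost 19·2·19 = 722
(M3 M4): 19×19 by 19×19 → 19×19, cost 19·19·19 = 6859
((M1 M2) (M3 M4)): 19×19 by 19×19 → 19×19, cost 19·19·19 = 6859; cumulative 14440
Total: 14440 scalar multiplications.

14440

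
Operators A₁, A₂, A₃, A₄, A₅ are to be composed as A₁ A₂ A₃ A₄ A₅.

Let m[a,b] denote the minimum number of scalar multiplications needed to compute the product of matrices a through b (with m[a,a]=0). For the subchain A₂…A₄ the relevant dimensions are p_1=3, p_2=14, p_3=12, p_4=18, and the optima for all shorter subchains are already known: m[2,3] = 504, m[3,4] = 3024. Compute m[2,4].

m[2,4] = min over k∈[2,3] of m[2,k]+m[k+1,4]+p_{1}·p_k·p_{4}.
k=2: 0 + 3024 + 3·14·18 = 3780; k=3: 504 + 0 + 3·12·18 = 1152.
Minimum: 1152 at k=3.

1152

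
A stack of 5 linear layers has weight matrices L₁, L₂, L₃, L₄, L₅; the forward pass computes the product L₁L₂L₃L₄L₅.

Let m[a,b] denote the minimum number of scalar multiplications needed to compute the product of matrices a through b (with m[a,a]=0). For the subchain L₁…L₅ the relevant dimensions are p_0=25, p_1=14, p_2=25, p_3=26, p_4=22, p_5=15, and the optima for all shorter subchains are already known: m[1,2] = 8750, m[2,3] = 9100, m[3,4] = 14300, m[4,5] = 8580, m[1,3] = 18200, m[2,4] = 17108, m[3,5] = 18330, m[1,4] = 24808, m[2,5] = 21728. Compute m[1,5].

m[1,5] = min over k∈[1,4] of m[1,k]+m[k+1,5]+p_{0}·p_k·p_{5}.
k=1: 0 + 21728 + 25·14·15 = 26978; k=2: 8750 + 18330 + 25·25·15 = 36455; k=3: 18200 + 8580 + 25·26·15 = 36530; k=4: 24808 + 0 + 25·22·15 = 33058.
Minimum: 26978 at k=1.

26978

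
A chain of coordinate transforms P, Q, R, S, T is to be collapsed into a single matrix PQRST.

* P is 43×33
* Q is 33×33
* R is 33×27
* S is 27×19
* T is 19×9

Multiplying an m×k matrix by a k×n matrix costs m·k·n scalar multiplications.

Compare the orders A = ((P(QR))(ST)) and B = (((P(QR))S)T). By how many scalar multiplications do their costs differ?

14346

Order A = ((P(QR))(ST)): (QR): 33×33 by 33×27 → 33×27, cost 33·33·27 = 29403; (P(QR)): 43×33 by 33×27 → 43×27, cost 43·33·27 = 38313; cumulative 67716; (ST): 27×19 by 19×9 → 27×9, cost 27·19·9 = 4617; ((P(QR))(ST)): 43×27 by 27×9 → 43×9, cost 43·27·9 = 10449; cumulative 82782. Total 82782.
Order B = (((P(QR))S)T): (QR): 33×33 by 33×27 → 33×27, cost 33·33·27 = 29403; (P(QR)): 43×33 by 33×27 → 43×27, cost 43·33·27 = 38313; cumulative 67716; ((P(QR))S): 43×27 by 27×19 → 43×19, cost 43·27·19 = 22059; cumulative 89775; (((P(QR))S)T): 43×19 by 19×9 → 43×9, cost 43·19·9 = 7353; cumulative 97128. Total 97128.
Difference: |82782 − 97128| = 14346.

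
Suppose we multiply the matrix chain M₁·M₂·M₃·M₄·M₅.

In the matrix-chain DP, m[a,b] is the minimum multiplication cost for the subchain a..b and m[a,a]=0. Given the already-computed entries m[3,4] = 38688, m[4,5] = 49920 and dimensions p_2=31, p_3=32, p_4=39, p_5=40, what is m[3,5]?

87048

m[3,5] = min over k∈[3,4] of m[3,k]+m[k+1,5]+p_{2}·p_k·p_{5}.
k=3: 0 + 49920 + 31·32·40 = 89600; k=4: 38688 + 0 + 31·39·40 = 87048.
Minimum: 87048 at k=4.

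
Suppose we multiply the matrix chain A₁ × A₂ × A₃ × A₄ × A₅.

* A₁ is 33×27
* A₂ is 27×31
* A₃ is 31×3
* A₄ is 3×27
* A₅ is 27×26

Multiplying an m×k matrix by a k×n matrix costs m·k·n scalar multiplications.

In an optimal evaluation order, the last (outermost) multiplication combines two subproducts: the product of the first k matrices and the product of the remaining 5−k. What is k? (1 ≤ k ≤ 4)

Adjacent pairs: A₁A₂ = 33·27·31 = 27621; A₂A₃ = 27·31·3 = 2511; A₃A₄ = 31·3·27 = 2511; A₄A₅ = 3·27·26 = 2106.
Length 3: A₁..A₃: k=1: 0+2511+33·27·3=5184; k=2: 27621+0+33·31·3=30690 → min 5184 | A₂..A₄: k=2: 0+2511+27·31·27=25110; k=3: 2511+0+27·3·27=4698 → min 4698 | A₃..A₅: k=3: 0+2106+31·3·26=4524; k=4: 2511+0+31·27·26=24273 → min 4524.
Length 4: A₁..A₄: k=1: 0+4698+33·27·27=28755; k=2: 27621+2511+33·31·27=57753; k=3: 5184+0+33·3·27=7857 → min 7857 | A₂..A₅: k=2: 0+4524+27·31·26=26286; k=3: 2511+2106+27·3·26=6723; k=4: 4698+0+27·27·26=23652 → min 6723.
Top-level splits: k=1: (A₁..A₁)·(A₂..A₅) → 0+6723+33·27·26 = 29889; k=2: (A₁..A₂)·(A₃..A₅) → 27621+4524+33·31·26 = 58743; k=3: (A₁..A₃)·(A₄..A₅) → 5184+2106+33·3·26 = 9864; k=4: (A₁..A₄)·(A₅..A₅) → 7857+0+33·27·26 = 31023.
Best split is after A₃, i.e. k = 3.

3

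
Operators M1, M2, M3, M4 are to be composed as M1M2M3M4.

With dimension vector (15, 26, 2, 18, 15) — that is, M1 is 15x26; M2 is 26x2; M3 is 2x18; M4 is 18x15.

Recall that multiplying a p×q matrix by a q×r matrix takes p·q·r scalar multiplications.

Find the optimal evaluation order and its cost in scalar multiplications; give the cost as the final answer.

1770

Adjacent pairs: M1M2 = 15·26·2 = 780; M2M3 = 26·2·18 = 936; M3M4 = 2·18·15 = 540.
Length 3: M1..M3: k=1: 0+936+15·26·18=7956; k=2: 780+0+15·2·18=1320 → min 1320 | M2..M4: k=2: 0+540+26·2·15=1320; k=3: 936+0+26·18·15=7956 → min 1320.
Length 4: M1..M4: k=1: 0+1320+15·26·15=7170; k=2: 780+540+15·2·15=1770; k=3: 1320+0+15·18·15=5370 → min 1770.
Optimal parenthesization: ((M1M2)(M3M4)) with cost 1770.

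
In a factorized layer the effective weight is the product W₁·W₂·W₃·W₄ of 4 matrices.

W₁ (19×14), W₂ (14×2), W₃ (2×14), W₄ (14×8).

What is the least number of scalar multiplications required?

Adjacent pairs: W₁W₂ = 19·14·2 = 532; W₂W₃ = 14·2·14 = 392; W₃W₄ = 2·14·8 = 224.
Length 3: W₁..W₃: k=1: 0+392+19·14·14=4116; k=2: 532+0+19·2·14=1064 → min 1064 | W₂..W₄: k=2: 0+224+14·2·8=448; k=3: 392+0+14·14·8=1960 → min 448.
Length 4: W₁..W₄: k=1: 0+448+19·14·8=2576; k=2: 532+224+19·2·8=1060; k=3: 1064+0+19·14·8=3192 → min 1060.
Optimal order: ((W₁·W₂)·(W₃·W₄)) with cost 1060.

1060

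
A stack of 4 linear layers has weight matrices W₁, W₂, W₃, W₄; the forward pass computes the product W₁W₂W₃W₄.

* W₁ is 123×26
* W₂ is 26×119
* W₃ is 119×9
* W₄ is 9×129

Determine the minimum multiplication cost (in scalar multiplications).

199431

Adjacent pairs: W₁W₂ = 123·26·119 = 380562; W₂W₃ = 26·119·9 = 27846; W₃W₄ = 119·9·129 = 138159.
Length 3: W₁..W₃: k=1: 0+27846+123·26·9=56628; k=2: 380562+0+123·119·9=512295 → min 56628 | W₂..W₄: k=2: 0+138159+26·119·129=537285; k=3: 27846+0+26·9·129=58032 → min 58032.
Length 4: W₁..W₄: k=1: 0+58032+123·26·129=470574; k=2: 380562+138159+123·119·129=2406894; k=3: 56628+0+123·9·129=199431 → min 199431.
Optimal order: ((W₁(W₂W₃))W₄) with cost 199431.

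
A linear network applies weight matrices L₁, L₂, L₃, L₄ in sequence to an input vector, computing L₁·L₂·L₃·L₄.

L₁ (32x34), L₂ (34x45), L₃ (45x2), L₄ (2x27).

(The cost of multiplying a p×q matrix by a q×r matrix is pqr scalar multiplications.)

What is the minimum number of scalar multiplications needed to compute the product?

6964

Adjacent pairs: L₁L₂ = 32·34·45 = 48960; L₂L₃ = 34·45·2 = 3060; L₃L₄ = 45·2·27 = 2430.
Length 3: L₁..L₃: k=1: 0+3060+32·34·2=5236; k=2: 48960+0+32·45·2=51840 → min 5236 | L₂..L₄: k=2: 0+2430+34·45·27=43740; k=3: 3060+0+34·2·27=4896 → min 4896.
Length 4: L₁..L₄: k=1: 0+4896+32·34·27=34272; k=2: 48960+2430+32·45·27=90270; k=3: 5236+0+32·2·27=6964 → min 6964.
Optimal order: ((L₁·(L₂·L₃))·L₄) with cost 6964.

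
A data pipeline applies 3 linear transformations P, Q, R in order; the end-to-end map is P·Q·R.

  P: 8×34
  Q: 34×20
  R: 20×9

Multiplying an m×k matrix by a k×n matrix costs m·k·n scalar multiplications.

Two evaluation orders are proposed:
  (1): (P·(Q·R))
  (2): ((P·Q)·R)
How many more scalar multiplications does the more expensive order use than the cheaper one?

Order (1) = (P·(Q·R)): (Q·R): 34×20 by 20×9 → 34×9, cost 34·20·9 = 6120; (P·(Q·R)): 8×34 by 34×9 → 8×9, cost 8·34·9 = 2448; cumulative 8568. Total 8568.
Order (2) = ((P·Q)·R): (P·Q): 8×34 by 34×20 → 8×20, cost 8·34·20 = 5440; ((P·Q)·R): 8×20 by 20×9 → 8×9, cost 8·20·9 = 1440; cumulative 6880. Total 6880.
Difference: |8568 − 6880| = 1688.

1688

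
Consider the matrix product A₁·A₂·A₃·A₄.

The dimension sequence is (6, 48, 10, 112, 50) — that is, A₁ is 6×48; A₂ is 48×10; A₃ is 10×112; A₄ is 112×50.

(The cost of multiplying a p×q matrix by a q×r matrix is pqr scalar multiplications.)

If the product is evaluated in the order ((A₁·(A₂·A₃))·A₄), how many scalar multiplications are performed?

119616

(A₂·A₃): 48×10 by 10×112 → 48×112, cost 48·10·112 = 53760
(A₁·(A₂·A₃)): 6×48 by 48×112 → 6×112, cost 6·48·112 = 32256; cumulative 86016
((A₁·(A₂·A₃))·A₄): 6×112 by 112×50 → 6×50, cost 6·112·50 = 33600; cumulative 119616
Total: 119616 scalar multiplications.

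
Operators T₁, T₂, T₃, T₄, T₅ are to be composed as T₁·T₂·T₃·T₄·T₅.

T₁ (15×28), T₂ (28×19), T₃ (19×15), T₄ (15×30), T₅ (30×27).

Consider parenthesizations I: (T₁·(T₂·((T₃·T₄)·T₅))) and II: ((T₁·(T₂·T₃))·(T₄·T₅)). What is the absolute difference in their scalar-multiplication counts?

17139

Order I = (T₁·(T₂·((T₃·T₄)·T₅))): (T₃·T₄): 19×15 by 15×30 → 19×30, cost 19·15·30 = 8550; ((T₃·T₄)·T₅): 19×30 by 30×27 → 19×27, cost 19·30·27 = 15390; cumulative 23940; (T₂·((T₃·T₄)·T₅)): 28×19 by 19×27 → 28×27, cost 28·19·27 = 14364; cumulative 38304; (T₁·(T₂·((T₃·T₄)·T₅))): 15×28 by 28×27 → 15×27, cost 15·28·27 = 11340; cumulative 49644. Total 49644.
Order II = ((T₁·(T₂·T₃))·(T₄·T₅)): (T₂·T₃): 28×19 by 19×15 → 28×15, cost 28·19·15 = 7980; (T₁·(T₂·T₃)): 15×28 by 28×15 → 15×15, cost 15·28·15 = 6300; cumulative 14280; (T₄·T₅): 15×30 by 30×27 → 15×27, cost 15·30·27 = 12150; ((T₁·(T₂·T₃))·(T₄·T₅)): 15×15 by 15×27 → 15×27, cost 15·15·27 = 6075; cumulative 32505. Total 32505.
Difference: |49644 − 32505| = 17139.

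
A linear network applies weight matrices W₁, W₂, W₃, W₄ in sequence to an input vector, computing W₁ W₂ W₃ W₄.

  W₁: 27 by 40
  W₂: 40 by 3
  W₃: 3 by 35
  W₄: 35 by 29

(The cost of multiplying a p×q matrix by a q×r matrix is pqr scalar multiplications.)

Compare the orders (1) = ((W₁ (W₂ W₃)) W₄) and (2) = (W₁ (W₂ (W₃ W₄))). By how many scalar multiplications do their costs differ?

31560

Order (1) = ((W₁ (W₂ W₃)) W₄): (W₂ W₃): 40×3 by 3×35 → 40×35, cost 40·3·35 = 4200; (W₁ (W₂ W₃)): 27×40 by 40×35 → 27×35, cost 27·40·35 = 37800; cumulative 42000; ((W₁ (W₂ W₃)) W₄): 27×35 by 35×29 → 27×29, cost 27·35·29 = 27405; cumulative 69405. Total 69405.
Order (2) = (W₁ (W₂ (W₃ W₄))): (W₃ W₄): 3×35 by 35×29 → 3×29, cost 3·35·29 = 3045; (W₂ (W₃ W₄)): 40×3 by 3×29 → 40×29, cost 40·3·29 = 3480; cumulative 6525; (W₁ (W₂ (W₃ W₄))): 27×40 by 40×29 → 27×29, cost 27·40·29 = 31320; cumulative 37845. Total 37845.
Difference: |69405 − 37845| = 31560.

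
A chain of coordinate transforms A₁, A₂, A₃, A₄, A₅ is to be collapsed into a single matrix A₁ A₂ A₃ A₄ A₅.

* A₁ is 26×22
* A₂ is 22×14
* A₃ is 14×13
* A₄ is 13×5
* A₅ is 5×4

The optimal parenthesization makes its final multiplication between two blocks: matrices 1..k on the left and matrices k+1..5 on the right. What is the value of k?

1

Adjacent pairs: A₁A₂ = 26·22·14 = 8008; A₂A₃ = 22·14·13 = 4004; A₃A₄ = 14·13·5 = 910; A₄A₅ = 13·5·4 = 260.
Length 3: A₁..A₃: k=1: 0+4004+26·22·13=11440; k=2: 8008+0+26·14·13=12740 → min 11440 | A₂..A₄: k=2: 0+910+22·14·5=2450; k=3: 4004+0+22·13·5=5434 → min 2450 | A₃..A₅: k=3: 0+260+14·13·4=988; k=4: 910+0+14·5·4=1190 → min 988.
Length 4: A₁..A₄: k=1: 0+2450+26·22·5=5310; k=2: 8008+910+26·14·5=10738; k=3: 11440+0+26·13·5=13130 → min 5310 | A₂..A₅: k=2: 0+988+22·14·4=2220; k=3: 4004+260+22·13·4=5408; k=4: 2450+0+22·5·4=2890 → min 2220.
Top-level splits: k=1: (A₁..A₁)·(A₂..A₅) → 0+2220+26·22·4 = 4508; k=2: (A₁..A₂)·(A₃..A₅) → 8008+988+26·14·4 = 10452; k=3: (A₁..A₃)·(A₄..A₅) → 11440+260+26·13·4 = 13052; k=4: (A₁..A₄)·(A₅..A₅) → 5310+0+26·5·4 = 5830.
Best split is after A₁, i.e. k = 1.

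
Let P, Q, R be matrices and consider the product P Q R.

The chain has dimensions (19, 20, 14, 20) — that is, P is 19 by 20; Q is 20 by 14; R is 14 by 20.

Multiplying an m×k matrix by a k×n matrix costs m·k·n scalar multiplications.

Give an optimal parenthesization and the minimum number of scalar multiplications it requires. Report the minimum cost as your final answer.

(P (Q R)): cost 13200.
((P Q) R): cost 10640.
Optimal: ((P Q) R) with cost 10640.

10640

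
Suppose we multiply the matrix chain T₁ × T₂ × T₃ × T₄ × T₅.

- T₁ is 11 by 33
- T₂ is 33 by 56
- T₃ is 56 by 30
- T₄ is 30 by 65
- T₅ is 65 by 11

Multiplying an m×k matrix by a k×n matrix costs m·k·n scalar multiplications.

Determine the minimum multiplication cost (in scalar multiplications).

63888

Adjacent pairs: T₁T₂ = 11·33·56 = 20328; T₂T₃ = 33·56·30 = 55440; T₃T₄ = 56·30·65 = 109200; T₄T₅ = 30·65·11 = 21450.
Length 3: T₁..T₃: k=1: 0+55440+11·33·30=66330; k=2: 20328+0+11·56·30=38808 → min 38808 | T₂..T₄: k=2: 0+109200+33·56·65=229320; k=3: 55440+0+33·30·65=119790 → min 119790 | T₃..T₅: k=3: 0+21450+56·30·11=39930; k=4: 109200+0+56·65·11=149240 → min 39930.
Length 4: T₁..T₄: k=1: 0+119790+11·33·65=143385; k=2: 20328+109200+11·56·65=169568; k=3: 38808+0+11·30·65=60258 → min 60258 | T₂..T₅: k=2: 0+39930+33·56·11=60258; k=3: 55440+21450+33·30·11=87780; k=4: 119790+0+33·65·11=143385 → min 60258.
Length 5: T₁..T₅: k=1: 0+60258+11·33·11=64251; k=2: 20328+39930+11·56·11=67034; k=3: 38808+21450+11·30·11=63888; k=4: 60258+0+11·65·11=68123 → min 63888.
Optimal order: (((T₁ × T₂) × T₃) × (T₄ × T₅)) with cost 63888.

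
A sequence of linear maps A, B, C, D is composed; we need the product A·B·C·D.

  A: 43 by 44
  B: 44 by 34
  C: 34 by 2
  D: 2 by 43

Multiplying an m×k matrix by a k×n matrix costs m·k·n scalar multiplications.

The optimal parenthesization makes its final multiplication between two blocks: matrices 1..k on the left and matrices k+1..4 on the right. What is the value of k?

3

Adjacent pairs: AB = 43·44·34 = 64328; BC = 44·34·2 = 2992; CD = 34·2·43 = 2924.
Length 3: A..C: k=1: 0+2992+43·44·2=6776; k=2: 64328+0+43·34·2=67252 → min 6776 | B..D: k=2: 0+2924+44·34·43=67252; k=3: 2992+0+44·2·43=6776 → min 6776.
Top-level splits: k=1: (A..A)·(B..D) → 0+6776+43·44·43 = 88132; k=2: (A..B)·(C..D) → 64328+2924+43·34·43 = 130118; k=3: (A..C)·(D..D) → 6776+0+43·2·43 = 10474.
Best split is after C, i.e. k = 3.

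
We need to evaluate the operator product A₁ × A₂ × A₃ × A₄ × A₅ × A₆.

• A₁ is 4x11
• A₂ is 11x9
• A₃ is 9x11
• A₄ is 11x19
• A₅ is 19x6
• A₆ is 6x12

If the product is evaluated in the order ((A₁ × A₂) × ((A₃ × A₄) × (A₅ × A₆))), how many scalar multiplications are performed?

(A₁ × A₂): 4×11 by 11×9 → 4×9, cost 4·11·9 = 396
(A₃ × A₄): 9×11 by 11×19 → 9×19, cost 9·11·19 = 1881
(A₅ × A₆): 19×6 by 6×12 → 19×12, cost 19·6·12 = 1368
((A₃ × A₄) × (A₅ × A₆)): 9×19 by 19×12 → 9×12, cost 9·19·12 = 2052; cumulative 5301
((A₁ × A₂) × ((A₃ × A₄) × (A₅ × A₆))): 4×9 by 9×12 → 4×12, cost 4·9·12 = 432; cumulative 6129
Total: 6129 scalar multiplications.

6129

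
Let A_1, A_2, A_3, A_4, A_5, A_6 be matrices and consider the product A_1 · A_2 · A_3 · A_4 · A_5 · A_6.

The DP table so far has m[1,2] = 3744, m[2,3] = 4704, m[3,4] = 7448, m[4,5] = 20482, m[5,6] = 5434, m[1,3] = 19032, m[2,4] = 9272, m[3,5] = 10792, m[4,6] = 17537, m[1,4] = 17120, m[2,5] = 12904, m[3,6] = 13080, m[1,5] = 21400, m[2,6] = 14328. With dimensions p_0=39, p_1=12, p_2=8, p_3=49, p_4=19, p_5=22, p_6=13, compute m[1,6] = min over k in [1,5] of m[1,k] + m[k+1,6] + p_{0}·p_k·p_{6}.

20412

m[1,6] = min over k∈[1,5] of m[1,k]+m[k+1,6]+p_{0}·p_k·p_{6}.
k=1: 0 + 14328 + 39·12·13 = 20412; k=2: 3744 + 13080 + 39·8·13 = 20880; k=3: 19032 + 17537 + 39·49·13 = 61412; k=4: 17120 + 5434 + 39·19·13 = 32187; k=5: 21400 + 0 + 39·22·13 = 32554.
Minimum: 20412 at k=1.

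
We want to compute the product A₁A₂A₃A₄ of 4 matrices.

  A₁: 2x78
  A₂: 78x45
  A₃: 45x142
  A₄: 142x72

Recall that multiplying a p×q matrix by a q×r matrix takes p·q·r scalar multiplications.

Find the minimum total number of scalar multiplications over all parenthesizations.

40248

Adjacent pairs: A₁A₂ = 2·78·45 = 7020; A₂A₃ = 78·45·142 = 498420; A₃A₄ = 45·142·72 = 460080.
Length 3: A₁..A₃: k=1: 0+498420+2·78·142=520572; k=2: 7020+0+2·45·142=19800 → min 19800 | A₂..A₄: k=2: 0+460080+78·45·72=712800; k=3: 498420+0+78·142·72=1295892 → min 712800.
Length 4: A₁..A₄: k=1: 0+712800+2·78·72=724032; k=2: 7020+460080+2·45·72=473580; k=3: 19800+0+2·142·72=40248 → min 40248.
Optimal order: (((A₁A₂)A₃)A₄) with cost 40248.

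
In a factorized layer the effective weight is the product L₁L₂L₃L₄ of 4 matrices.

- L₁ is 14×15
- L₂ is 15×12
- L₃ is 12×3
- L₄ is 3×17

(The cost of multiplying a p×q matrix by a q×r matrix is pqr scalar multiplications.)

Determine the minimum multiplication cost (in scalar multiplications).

1884

Adjacent pairs: L₁L₂ = 14·15·12 = 2520; L₂L₃ = 15·12·3 = 540; L₃L₄ = 12·3·17 = 612.
Length 3: L₁..L₃: k=1: 0+540+14·15·3=1170; k=2: 2520+0+14·12·3=3024 → min 1170 | L₂..L₄: k=2: 0+612+15·12·17=3672; k=3: 540+0+15·3·17=1305 → min 1305.
Length 4: L₁..L₄: k=1: 0+1305+14·15·17=4875; k=2: 2520+612+14·12·17=5988; k=3: 1170+0+14·3·17=1884 → min 1884.
Optimal order: ((L₁(L₂L₃))L₄) with cost 1884.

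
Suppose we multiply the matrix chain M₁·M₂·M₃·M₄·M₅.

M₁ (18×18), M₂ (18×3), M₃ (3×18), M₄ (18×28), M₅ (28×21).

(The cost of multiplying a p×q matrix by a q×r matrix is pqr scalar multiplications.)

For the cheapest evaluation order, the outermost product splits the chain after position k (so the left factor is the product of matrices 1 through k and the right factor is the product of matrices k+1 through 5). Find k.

2

Adjacent pairs: M₁M₂ = 18·18·3 = 972; M₂M₃ = 18·3·18 = 972; M₃M₄ = 3·18·28 = 1512; M₄M₅ = 18·28·21 = 10584.
Length 3: M₁..M₃: k=1: 0+972+18·18·18=6804; k=2: 972+0+18·3·18=1944 → min 1944 | M₂..M₄: k=2: 0+1512+18·3·28=3024; k=3: 972+0+18·18·28=10044 → min 3024 | M₃..M₅: k=3: 0+10584+3·18·21=11718; k=4: 1512+0+3·28·21=3276 → min 3276.
Length 4: M₁..M₄: k=1: 0+3024+18·18·28=12096; k=2: 972+1512+18·3·28=3996; k=3: 1944+0+18·18·28=11016 → min 3996 | M₂..M₅: k=2: 0+3276+18·3·21=4410; k=3: 972+10584+18·18·21=18360; k=4: 3024+0+18·28·21=13608 → min 4410.
Top-level splits: k=1: (M₁..M₁)·(M₂..M₅) → 0+4410+18·18·21 = 11214; k=2: (M₁..M₂)·(M₃..M₅) → 972+3276+18·3·21 = 5382; k=3: (M₁..M₃)·(M₄..M₅) → 1944+10584+18·18·21 = 19332; k=4: (M₁..M₄)·(M₅..M₅) → 3996+0+18·28·21 = 14580.
Best split is after M₂, i.e. k = 2.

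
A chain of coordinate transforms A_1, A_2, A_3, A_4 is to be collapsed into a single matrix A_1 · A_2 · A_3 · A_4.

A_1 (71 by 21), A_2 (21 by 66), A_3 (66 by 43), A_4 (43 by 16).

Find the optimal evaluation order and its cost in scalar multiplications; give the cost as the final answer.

91440

Adjacent pairs: A_1A_2 = 71·21·66 = 98406; A_2A_3 = 21·66·43 = 59598; A_3A_4 = 66·43·16 = 45408.
Length 3: A_1..A_3: k=1: 0+59598+71·21·43=123711; k=2: 98406+0+71·66·43=299904 → min 123711 | A_2..A_4: k=2: 0+45408+21·66·16=67584; k=3: 59598+0+21·43·16=74046 → min 67584.
Length 4: A_1..A_4: k=1: 0+67584+71·21·16=91440; k=2: 98406+45408+71·66·16=218790; k=3: 123711+0+71·43·16=172559 → min 91440.
Optimal parenthesization: (A_1 · (A_2 · (A_3 · A_4))) with cost 91440.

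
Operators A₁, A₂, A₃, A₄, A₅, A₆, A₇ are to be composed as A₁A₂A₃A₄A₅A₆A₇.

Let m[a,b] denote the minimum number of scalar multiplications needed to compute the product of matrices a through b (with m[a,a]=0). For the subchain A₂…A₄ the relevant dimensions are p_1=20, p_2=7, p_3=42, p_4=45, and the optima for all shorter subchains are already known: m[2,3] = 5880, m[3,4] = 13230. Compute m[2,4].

19530

m[2,4] = min over k∈[2,3] of m[2,k]+m[k+1,4]+p_{1}·p_k·p_{4}.
k=2: 0 + 13230 + 20·7·45 = 19530; k=3: 5880 + 0 + 20·42·45 = 43680.
Minimum: 19530 at k=2.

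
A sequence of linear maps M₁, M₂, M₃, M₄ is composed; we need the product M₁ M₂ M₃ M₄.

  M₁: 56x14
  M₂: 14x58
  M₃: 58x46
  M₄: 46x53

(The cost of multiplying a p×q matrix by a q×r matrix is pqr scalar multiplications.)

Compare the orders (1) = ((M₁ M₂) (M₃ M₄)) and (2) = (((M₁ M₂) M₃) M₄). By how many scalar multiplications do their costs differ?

Order (1) = ((M₁ M₂) (M₃ M₄)): (M₁ M₂): 56×14 by 14×58 → 56×58, cost 56·14·58 = 45472; (M₃ M₄): 58×46 by 46×53 → 58×53, cost 58·46·53 = 141404; ((M₁ M₂) (M₃ M₄)): 56×58 by 58×53 → 56×53, cost 56·58·53 = 172144; cumulative 359020. Total 359020.
Order (2) = (((M₁ M₂) M₃) M₄): (M₁ M₂): 56×14 by 14×58 → 56×58, cost 56·14·58 = 45472; ((M₁ M₂) M₃): 56×58 by 58×46 → 56×46, cost 56·58·46 = 149408; cumulative 194880; (((M₁ M₂) M₃) M₄): 56×46 by 46×53 → 56×53, cost 56·46·53 = 136528; cumulative 331408. Total 331408.
Difference: |359020 − 331408| = 27612.

27612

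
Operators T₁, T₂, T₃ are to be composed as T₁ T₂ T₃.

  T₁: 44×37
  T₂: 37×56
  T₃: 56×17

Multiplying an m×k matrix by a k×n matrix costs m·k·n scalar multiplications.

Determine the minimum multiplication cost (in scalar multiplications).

Order (T₁ (T₂ T₃)): (T₂ T₃): 37×56 by 56×17 → 37×17, cost 37·56·17 = 35224; (T₁ (T₂ T₃)): 44×37 by 37×17 → 44×17, cost 44·37·17 = 27676; cumulative 62900. Total 62900.
Order ((T₁ T₂) T₃): (T₁ T₂): 44×37 by 37×56 → 44×56, cost 44·37·56 = 91168; ((T₁ T₂) T₃): 44×56 by 56×17 → 44×17, cost 44·56·17 = 41888; cumulative 133056. Total 133056.
Minimum: 62900.

62900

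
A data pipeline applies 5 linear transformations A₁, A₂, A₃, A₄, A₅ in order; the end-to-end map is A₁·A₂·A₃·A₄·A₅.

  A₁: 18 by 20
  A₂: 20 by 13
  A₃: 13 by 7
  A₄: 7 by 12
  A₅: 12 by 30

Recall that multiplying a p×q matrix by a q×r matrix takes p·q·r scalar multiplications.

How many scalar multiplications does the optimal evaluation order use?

Adjacent pairs: A₁A₂ = 18·20·13 = 4680; A₂A₃ = 20·13·7 = 1820; A₃A₄ = 13·7·12 = 1092; A₄A₅ = 7·12·30 = 2520.
Length 3: A₁..A₃: k=1: 0+1820+18·20·7=4340; k=2: 4680+0+18·13·7=6318 → min 4340 | A₂..A₄: k=2: 0+1092+20·13·12=4212; k=3: 1820+0+20·7·12=3500 → min 3500 | A₃..A₅: k=3: 0+2520+13·7·30=5250; k=4: 1092+0+13·12·30=5772 → min 5250.
Length 4: A₁..A₄: k=1: 0+3500+18·20·12=7820; k=2: 4680+1092+18·13·12=8580; k=3: 4340+0+18·7·12=5852 → min 5852 | A₂..A₅: k=2: 0+5250+20·13·30=13050; k=3: 1820+2520+20·7·30=8540; k=4: 3500+0+20·12·30=10700 → min 8540.
Length 5: A₁..A₅: k=1: 0+8540+18·20·30=19340; k=2: 4680+5250+18·13·30=16950; k=3: 4340+2520+18·7·30=10640; k=4: 5852+0+18·12·30=12332 → min 10640.
Optimal order: ((A₁·(A₂·A₃))·(A₄·A₅)) with cost 10640.

10640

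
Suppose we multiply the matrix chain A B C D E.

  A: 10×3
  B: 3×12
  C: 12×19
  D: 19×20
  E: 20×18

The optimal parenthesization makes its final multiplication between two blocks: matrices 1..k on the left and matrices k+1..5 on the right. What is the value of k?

1

Adjacent pairs: AB = 10·3·12 = 360; BC = 3·12·19 = 684; CD = 12·19·20 = 4560; DE = 19·20·18 = 6840.
Length 3: A..C: k=1: 0+684+10·3·19=1254; k=2: 360+0+10·12·19=2640 → min 1254 | B..D: k=2: 0+4560+3·12·20=5280; k=3: 684+0+3·19·20=1824 → min 1824 | C..E: k=3: 0+6840+12·19·18=10944; k=4: 4560+0+12·20·18=8880 → min 8880.
Length 4: A..D: k=1: 0+1824+10·3·20=2424; k=2: 360+4560+10·12·20=7320; k=3: 1254+0+10·19·20=5054 → min 2424 | B..E: k=2: 0+8880+3·12·18=9528; k=3: 684+6840+3·19·18=8550; k=4: 1824+0+3·20·18=2904 → min 2904.
Top-level splits: k=1: (A..A)·(B..E) → 0+2904+10·3·18 = 3444; k=2: (A..B)·(C..E) → 360+8880+10·12·18 = 11400; k=3: (A..C)·(D..E) → 1254+6840+10·19·18 = 11514; k=4: (A..D)·(E..E) → 2424+0+10·20·18 = 6024.
Best split is after A, i.e. k = 1.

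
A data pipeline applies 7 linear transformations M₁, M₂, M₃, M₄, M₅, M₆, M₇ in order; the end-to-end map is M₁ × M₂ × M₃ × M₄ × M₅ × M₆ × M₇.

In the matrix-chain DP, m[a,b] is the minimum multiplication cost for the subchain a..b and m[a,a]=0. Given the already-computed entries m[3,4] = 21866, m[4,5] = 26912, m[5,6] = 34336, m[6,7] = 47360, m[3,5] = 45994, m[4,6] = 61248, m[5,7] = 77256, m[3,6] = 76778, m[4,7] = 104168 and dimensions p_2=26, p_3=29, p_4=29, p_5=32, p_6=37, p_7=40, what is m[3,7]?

m[3,7] = min over k∈[3,6] of m[3,k]+m[k+1,7]+p_{2}·p_k·p_{7}.
k=3: 0 + 104168 + 26·29·40 = 134328; k=4: 21866 + 77256 + 26·29·40 = 129282; k=5: 45994 + 47360 + 26·32·40 = 126634; k=6: 76778 + 0 + 26·37·40 = 115258.
Minimum: 115258 at k=6.

115258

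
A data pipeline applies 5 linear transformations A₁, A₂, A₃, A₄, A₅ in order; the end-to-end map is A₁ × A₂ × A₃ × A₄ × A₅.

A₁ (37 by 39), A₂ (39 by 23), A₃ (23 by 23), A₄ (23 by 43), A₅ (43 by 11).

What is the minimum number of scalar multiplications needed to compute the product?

42438

Adjacent pairs: A₁A₂ = 37·39·23 = 33189; A₂A₃ = 39·23·23 = 20631; A₃A₄ = 23·23·43 = 22747; A₄A₅ = 23·43·11 = 10879.
Length 3: A₁..A₃: k=1: 0+20631+37·39·23=53820; k=2: 33189+0+37·23·23=52762 → min 52762 | A₂..A₄: k=2: 0+22747+39·23·43=61318; k=3: 20631+0+39·23·43=59202 → min 59202 | A₃..A₅: k=3: 0+10879+23·23·11=16698; k=4: 22747+0+23·43·11=33626 → min 16698.
Length 4: A₁..A₄: k=1: 0+59202+37·39·43=121251; k=2: 33189+22747+37·23·43=92529; k=3: 52762+0+37·23·43=89355 → min 89355 | A₂..A₅: k=2: 0+16698+39·23·11=26565; k=3: 20631+10879+39·23·11=41377; k=4: 59202+0+39·43·11=77649 → min 26565.
Length 5: A₁..A₅: k=1: 0+26565+37·39·11=42438; k=2: 33189+16698+37·23·11=59248; k=3: 52762+10879+37·23·11=73002; k=4: 89355+0+37·43·11=106856 → min 42438.
Optimal order: (A₁ × (A₂ × (A₃ × (A₄ × A₅)))) with cost 42438.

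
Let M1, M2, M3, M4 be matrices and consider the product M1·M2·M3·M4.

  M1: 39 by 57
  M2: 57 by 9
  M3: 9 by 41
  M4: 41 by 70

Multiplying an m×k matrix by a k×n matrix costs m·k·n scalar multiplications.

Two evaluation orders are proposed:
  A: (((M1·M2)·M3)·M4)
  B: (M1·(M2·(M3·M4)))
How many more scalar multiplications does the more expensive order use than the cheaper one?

71022

Order A = (((M1·M2)·M3)·M4): (M1·M2): 39×57 by 57×9 → 39×9, cost 39·57·9 = 20007; ((M1·M2)·M3): 39×9 by 9×41 → 39×41, cost 39·9·41 = 14391; cumulative 34398; (((M1·M2)·M3)·M4): 39×41 by 41×70 → 39×70, cost 39·41·70 = 111930; cumulative 146328. Total 146328.
Order B = (M1·(M2·(M3·M4))): (M3·M4): 9×41 by 41×70 → 9×70, cost 9·41·70 = 25830; (M2·(M3·M4)): 57×9 by 9×70 → 57×70, cost 57·9·70 = 35910; cumulative 61740; (M1·(M2·(M3·M4))): 39×57 by 57×70 → 39×70, cost 39·57·70 = 155610; cumulative 217350. Total 217350.
Difference: |146328 − 217350| = 71022.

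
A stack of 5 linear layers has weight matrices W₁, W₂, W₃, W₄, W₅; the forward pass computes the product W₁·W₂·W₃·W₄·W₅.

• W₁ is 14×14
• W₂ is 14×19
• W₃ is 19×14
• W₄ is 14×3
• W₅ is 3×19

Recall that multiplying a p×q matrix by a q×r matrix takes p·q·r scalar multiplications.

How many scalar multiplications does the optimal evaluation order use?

2982

Adjacent pairs: W₁W₂ = 14·14·19 = 3724; W₂W₃ = 14·19·14 = 3724; W₃W₄ = 19·14·3 = 798; W₄W₅ = 14·3·19 = 798.
Length 3: W₁..W₃: k=1: 0+3724+14·14·14=6468; k=2: 3724+0+14·19·14=7448 → min 6468 | W₂..W₄: k=2: 0+798+14·19·3=1596; k=3: 3724+0+14·14·3=4312 → min 1596 | W₃..W₅: k=3: 0+798+19·14·19=5852; k=4: 798+0+19·3·19=1881 → min 1881.
Length 4: W₁..W₄: k=1: 0+1596+14·14·3=2184; k=2: 3724+798+14·19·3=5320; k=3: 6468+0+14·14·3=7056 → min 2184 | W₂..W₅: k=2: 0+1881+14·19·19=6935; k=3: 3724+798+14·14·19=8246; k=4: 1596+0+14·3·19=2394 → min 2394.
Length 5: W₁..W₅: k=1: 0+2394+14·14·19=6118; k=2: 3724+1881+14·19·19=10659; k=3: 6468+798+14·14·19=10990; k=4: 2184+0+14·3·19=2982 → min 2982.
Optimal order: ((W₁·(W₂·(W₃·W₄)))·W₅) with cost 2982.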